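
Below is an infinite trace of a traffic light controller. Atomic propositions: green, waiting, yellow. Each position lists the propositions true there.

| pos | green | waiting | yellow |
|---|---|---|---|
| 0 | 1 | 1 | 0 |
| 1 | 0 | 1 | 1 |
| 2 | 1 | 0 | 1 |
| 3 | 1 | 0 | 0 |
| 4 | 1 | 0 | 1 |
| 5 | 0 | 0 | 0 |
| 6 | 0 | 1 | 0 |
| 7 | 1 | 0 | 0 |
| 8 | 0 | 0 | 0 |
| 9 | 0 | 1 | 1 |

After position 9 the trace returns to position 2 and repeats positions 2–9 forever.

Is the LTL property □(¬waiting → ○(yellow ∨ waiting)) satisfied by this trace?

¬waiting → ○(yellow ∨ waiting) must hold at every position from 0 onward. It fails at position 2, so □(¬waiting → ○(yellow ∨ waiting)) is false.
Positions where ¬waiting holds: 2, 3, 4, 5, 7, 8.
Check ○(yellow ∨ waiting) at each: 2→fails, 3→ok, 4→fails, 5→ok, 7→fails, 8→ok.

Violated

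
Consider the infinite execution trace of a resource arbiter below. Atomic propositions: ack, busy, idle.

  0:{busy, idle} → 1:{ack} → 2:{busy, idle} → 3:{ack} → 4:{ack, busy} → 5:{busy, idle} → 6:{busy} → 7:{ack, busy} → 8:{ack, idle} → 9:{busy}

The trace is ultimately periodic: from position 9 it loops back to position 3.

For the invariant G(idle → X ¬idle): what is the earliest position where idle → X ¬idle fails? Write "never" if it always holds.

never

idle → X ¬idle holds at every position 0..9, and those are all the positions the trace ever visits, so the invariant G(idle → X ¬idle) is never violated.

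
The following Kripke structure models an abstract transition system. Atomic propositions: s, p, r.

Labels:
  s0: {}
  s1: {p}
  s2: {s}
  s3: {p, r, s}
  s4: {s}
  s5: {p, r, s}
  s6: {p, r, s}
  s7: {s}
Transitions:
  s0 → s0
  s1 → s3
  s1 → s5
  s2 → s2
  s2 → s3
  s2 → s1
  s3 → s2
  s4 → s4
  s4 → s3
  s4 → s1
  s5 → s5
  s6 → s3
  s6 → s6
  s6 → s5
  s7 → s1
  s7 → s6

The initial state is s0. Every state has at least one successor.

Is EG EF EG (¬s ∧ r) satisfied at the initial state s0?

No

States satisfying EF EG (¬s ∧ r): ∅.
States satisfying EG EF EG (¬s ∧ r): ∅.
No suitable path/successor from s0 witnesses the formula.
s0 ∉ Sat(EG EF EG (¬s ∧ r)).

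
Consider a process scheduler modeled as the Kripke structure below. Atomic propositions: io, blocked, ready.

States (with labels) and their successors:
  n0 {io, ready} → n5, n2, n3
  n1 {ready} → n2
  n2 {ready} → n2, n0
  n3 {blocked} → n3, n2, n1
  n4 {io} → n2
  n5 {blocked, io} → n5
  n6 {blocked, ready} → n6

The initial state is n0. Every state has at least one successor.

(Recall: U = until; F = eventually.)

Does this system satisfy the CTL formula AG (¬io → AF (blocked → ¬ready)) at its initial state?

Yes

States satisfying ¬io → AF (blocked → ¬ready): {n0, n1, n2, n3, n4, n5}.
States satisfying AG (¬io → AF (blocked → ¬ready)): {n0, n1, n2, n3, n4, n5}.
Every state reachable from n0 satisfies ¬io → AF (blocked → ¬ready).
n0 ∈ Sat(AG (¬io → AF (blocked → ¬ready))).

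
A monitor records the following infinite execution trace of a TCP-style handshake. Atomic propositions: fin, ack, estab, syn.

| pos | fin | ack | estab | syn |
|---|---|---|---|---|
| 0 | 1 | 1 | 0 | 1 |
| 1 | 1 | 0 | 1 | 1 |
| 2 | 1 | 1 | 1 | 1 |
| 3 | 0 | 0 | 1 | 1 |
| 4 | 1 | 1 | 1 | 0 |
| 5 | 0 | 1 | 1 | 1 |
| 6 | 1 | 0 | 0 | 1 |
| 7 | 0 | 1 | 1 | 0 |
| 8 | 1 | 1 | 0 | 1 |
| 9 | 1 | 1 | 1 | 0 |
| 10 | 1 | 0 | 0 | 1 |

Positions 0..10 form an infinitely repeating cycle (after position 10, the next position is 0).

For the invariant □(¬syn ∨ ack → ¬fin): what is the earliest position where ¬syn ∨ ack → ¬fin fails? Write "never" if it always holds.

At position 0 the labels are {ack, fin, syn}, so ¬syn ∨ ack → ¬fin is false there. This is the first violation.

0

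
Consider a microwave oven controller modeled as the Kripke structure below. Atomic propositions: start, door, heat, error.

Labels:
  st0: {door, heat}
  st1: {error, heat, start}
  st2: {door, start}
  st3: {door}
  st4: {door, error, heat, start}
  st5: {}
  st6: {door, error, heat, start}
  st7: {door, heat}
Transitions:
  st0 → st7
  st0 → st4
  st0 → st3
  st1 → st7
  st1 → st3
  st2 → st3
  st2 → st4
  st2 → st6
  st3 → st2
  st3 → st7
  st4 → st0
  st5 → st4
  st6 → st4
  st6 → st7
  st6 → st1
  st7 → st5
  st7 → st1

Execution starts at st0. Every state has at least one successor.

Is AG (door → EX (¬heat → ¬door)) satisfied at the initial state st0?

States satisfying door → EX (¬heat → ¬door): {st0, st1, st2, st3, st4, st5, st6, st7}.
States satisfying AG (door → EX (¬heat → ¬door)): {st0, st1, st2, st3, st4, st5, st6, st7}.
Every state reachable from st0 satisfies door → EX (¬heat → ¬door).
st0 ∈ Sat(AG (door → EX (¬heat → ¬door))).

Holds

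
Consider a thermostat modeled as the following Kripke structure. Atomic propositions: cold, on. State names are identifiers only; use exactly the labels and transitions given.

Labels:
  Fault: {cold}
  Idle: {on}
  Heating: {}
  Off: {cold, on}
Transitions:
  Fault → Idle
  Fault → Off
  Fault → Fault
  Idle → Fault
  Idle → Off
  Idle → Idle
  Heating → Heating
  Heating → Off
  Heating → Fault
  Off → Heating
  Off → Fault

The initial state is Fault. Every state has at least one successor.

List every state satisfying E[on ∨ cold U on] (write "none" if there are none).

States satisfying on ∨ cold: {Fault, Idle, Off}.
States satisfying on: {Idle, Off}.
States satisfying E[on ∨ cold U on]: {Fault, Idle, Off}.

{Fault, Idle, Off}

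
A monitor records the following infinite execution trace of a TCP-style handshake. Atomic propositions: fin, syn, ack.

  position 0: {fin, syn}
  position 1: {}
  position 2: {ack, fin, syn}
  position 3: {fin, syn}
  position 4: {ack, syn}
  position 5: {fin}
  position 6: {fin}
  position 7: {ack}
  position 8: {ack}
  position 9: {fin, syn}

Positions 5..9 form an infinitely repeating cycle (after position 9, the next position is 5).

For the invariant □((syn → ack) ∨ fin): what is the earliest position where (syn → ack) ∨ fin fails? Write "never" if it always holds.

never

(syn → ack) ∨ fin holds at every position 0..9, and those are all the positions the trace ever visits, so the invariant □((syn → ack) ∨ fin) is never violated.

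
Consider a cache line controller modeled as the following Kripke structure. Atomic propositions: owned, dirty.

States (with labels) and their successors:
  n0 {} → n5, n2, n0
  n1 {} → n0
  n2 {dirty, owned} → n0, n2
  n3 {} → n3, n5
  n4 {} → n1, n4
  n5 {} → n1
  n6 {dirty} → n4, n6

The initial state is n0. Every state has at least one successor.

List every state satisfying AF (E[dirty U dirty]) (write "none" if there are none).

{n2, n6}

States satisfying E[dirty U dirty]: {n2, n6}.
States satisfying AF (E[dirty U dirty]): {n2, n6}.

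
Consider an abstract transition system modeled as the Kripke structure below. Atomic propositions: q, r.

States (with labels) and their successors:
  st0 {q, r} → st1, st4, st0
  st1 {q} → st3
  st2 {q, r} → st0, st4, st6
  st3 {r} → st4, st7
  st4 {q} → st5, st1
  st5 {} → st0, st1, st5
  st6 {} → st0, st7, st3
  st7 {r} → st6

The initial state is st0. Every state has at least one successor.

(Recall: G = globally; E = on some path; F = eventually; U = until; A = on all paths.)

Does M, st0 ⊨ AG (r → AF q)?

States satisfying r → AF q: {st0, st1, st2, st4, st5, st6}.
States satisfying AG (r → AF q): ∅.
st3 is reachable from st0 and violates r → AF q, so AG fails at st0.
st0 ∉ Sat(AG (r → AF q)).

Violated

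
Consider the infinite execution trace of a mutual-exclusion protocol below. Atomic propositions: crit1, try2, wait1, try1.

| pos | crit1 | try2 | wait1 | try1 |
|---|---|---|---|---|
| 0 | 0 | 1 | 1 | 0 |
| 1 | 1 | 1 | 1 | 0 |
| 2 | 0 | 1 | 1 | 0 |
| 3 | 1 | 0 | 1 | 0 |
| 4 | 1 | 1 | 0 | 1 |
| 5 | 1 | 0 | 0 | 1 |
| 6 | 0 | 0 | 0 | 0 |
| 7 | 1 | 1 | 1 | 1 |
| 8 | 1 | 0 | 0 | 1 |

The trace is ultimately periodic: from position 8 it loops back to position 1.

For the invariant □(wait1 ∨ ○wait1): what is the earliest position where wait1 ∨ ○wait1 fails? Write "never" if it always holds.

4

Check wait1 ∨ ○wait1 at each position in order: 0 ✓, 1 ✓, 2 ✓, 3 ✓.
At position 4 the labels are {crit1, try1, try2} and the next position 5 has {crit1, try1}, so wait1 ∨ ○wait1 is false there. This is the first violation.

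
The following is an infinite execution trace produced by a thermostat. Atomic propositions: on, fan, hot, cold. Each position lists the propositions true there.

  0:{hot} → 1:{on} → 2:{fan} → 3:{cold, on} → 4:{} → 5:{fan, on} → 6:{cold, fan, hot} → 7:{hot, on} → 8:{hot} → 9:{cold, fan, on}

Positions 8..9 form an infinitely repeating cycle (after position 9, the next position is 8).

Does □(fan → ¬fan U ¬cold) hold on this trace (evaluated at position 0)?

No

fan → ¬fan U ¬cold must hold at every position from 0 onward. It fails at position 6, so □(fan → ¬fan U ¬cold) is false.
Positions where fan holds: 2, 5, 6, 9.
Check ¬fan U ¬cold at each: 2→ok, 5→ok, 6→fails, 9→fails.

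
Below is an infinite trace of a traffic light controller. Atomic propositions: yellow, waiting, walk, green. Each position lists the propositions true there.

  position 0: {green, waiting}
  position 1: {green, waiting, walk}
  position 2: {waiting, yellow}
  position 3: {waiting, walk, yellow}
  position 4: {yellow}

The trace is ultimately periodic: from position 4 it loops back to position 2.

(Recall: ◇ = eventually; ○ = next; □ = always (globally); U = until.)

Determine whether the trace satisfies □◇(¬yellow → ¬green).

◇(¬yellow → ¬green) holds at every position 0..4, and those are all positions ever visited, so □◇(¬yellow → ¬green) holds.

Yes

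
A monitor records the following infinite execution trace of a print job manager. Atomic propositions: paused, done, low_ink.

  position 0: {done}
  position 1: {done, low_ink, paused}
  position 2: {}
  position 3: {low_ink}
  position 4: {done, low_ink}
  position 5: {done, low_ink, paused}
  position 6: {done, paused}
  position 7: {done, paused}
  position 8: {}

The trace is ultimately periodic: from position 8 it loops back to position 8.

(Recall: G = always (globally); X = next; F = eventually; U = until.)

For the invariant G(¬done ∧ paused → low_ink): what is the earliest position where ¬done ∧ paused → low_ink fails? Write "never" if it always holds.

¬done ∧ paused → low_ink holds at every position 0..8, and those are all the positions the trace ever visits, so the invariant G(¬done ∧ paused → low_ink) is never violated.

never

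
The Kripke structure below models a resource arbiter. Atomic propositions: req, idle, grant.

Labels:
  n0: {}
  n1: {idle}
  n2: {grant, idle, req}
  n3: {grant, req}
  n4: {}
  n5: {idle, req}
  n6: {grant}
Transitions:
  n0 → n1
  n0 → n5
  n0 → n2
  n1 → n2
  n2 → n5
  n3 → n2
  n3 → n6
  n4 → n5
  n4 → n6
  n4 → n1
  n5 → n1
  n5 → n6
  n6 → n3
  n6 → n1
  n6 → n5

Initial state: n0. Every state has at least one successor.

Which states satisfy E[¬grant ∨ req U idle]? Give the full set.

{n0, n1, n2, n3, n4, n5}

States satisfying ¬grant ∨ req: {n0, n1, n2, n3, n4, n5}.
States satisfying idle: {n1, n2, n5}.
States satisfying E[¬grant ∨ req U idle]: {n0, n1, n2, n3, n4, n5}.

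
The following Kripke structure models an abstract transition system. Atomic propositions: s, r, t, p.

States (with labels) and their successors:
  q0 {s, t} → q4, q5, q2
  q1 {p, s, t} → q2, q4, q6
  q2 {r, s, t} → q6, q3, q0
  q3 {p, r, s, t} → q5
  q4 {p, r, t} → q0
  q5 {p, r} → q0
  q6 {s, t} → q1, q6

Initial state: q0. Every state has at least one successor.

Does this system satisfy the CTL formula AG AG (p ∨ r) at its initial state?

Does not hold

States satisfying AG (p ∨ r): ∅.
States satisfying AG AG (p ∨ r): ∅.
q0 is reachable from q0 and violates AG (p ∨ r), so AG fails at q0.
q0 ∉ Sat(AG AG (p ∨ r)).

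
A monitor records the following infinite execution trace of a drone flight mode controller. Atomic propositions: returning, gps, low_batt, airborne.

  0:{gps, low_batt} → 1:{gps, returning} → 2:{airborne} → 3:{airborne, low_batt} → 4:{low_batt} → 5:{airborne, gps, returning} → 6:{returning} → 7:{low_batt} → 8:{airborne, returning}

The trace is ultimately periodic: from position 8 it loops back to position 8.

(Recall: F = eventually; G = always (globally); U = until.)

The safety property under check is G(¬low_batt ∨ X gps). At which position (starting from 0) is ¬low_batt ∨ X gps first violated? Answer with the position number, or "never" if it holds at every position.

3

Check ¬low_batt ∨ X gps at each position in order: 0 ✓, 1 ✓, 2 ✓.
At position 3 the labels are {airborne, low_batt} and the next position 4 has {low_batt}, so ¬low_batt ∨ X gps is false there. This is the first violation.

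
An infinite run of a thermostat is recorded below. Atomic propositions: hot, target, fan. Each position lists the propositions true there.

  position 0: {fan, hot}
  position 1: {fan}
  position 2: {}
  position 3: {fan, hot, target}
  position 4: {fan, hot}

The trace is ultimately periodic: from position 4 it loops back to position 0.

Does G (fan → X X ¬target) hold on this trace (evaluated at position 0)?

Does not hold

fan → X X ¬target must hold at every position from 0 onward. It fails at position 1, so G (fan → X X ¬target) is false.
Positions where fan holds: 0, 1, 3, 4.
Check X X ¬target at each: 0→ok, 1→fails, 3→ok, 4→ok.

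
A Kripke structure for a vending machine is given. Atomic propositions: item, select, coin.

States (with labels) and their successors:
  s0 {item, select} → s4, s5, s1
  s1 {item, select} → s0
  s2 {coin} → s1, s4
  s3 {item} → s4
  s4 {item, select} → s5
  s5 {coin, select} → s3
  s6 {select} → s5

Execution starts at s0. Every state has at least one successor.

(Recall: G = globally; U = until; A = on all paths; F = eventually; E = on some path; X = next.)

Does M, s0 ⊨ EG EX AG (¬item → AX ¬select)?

Holds

States satisfying EX AG (¬item → AX ¬select): {s0, s1, s2, s3, s4, s5, s6}.
States satisfying EG EX AG (¬item → AX ¬select): {s0, s1, s2, s3, s4, s5, s6}.
s0 ∈ Sat(EG EX AG (¬item → AX ¬select)).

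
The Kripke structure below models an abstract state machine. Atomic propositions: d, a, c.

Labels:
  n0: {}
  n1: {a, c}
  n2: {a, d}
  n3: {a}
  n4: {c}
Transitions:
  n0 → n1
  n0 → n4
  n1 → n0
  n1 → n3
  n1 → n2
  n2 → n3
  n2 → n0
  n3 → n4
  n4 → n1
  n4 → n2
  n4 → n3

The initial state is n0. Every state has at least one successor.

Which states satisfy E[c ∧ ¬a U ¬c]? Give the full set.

{n0, n2, n3, n4}

States satisfying c ∧ ¬a: {n4}.
States satisfying ¬c: {n0, n2, n3}.
States satisfying E[c ∧ ¬a U ¬c]: {n0, n2, n3, n4}.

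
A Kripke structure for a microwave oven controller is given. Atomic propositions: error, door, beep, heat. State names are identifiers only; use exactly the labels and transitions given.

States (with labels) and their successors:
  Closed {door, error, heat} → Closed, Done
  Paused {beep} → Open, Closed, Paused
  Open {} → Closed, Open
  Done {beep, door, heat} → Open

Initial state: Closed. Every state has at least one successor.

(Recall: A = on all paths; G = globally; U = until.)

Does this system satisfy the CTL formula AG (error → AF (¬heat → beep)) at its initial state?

Satisfied

States satisfying error → AF (¬heat → beep): {Closed, Paused, Open, Done}.
States satisfying AG (error → AF (¬heat → beep)): {Closed, Paused, Open, Done}.
Every state reachable from Closed satisfies error → AF (¬heat → beep).
Closed ∈ Sat(AG (error → AF (¬heat → beep))).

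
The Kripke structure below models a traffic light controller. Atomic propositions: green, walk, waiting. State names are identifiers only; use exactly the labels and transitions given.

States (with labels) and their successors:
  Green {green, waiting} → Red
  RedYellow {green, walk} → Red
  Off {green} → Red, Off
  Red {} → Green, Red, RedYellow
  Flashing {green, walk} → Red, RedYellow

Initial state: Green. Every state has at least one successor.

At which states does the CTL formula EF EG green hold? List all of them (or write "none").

{Off}

States satisfying EG green: {Off}.
States satisfying EF EG green: {Off}.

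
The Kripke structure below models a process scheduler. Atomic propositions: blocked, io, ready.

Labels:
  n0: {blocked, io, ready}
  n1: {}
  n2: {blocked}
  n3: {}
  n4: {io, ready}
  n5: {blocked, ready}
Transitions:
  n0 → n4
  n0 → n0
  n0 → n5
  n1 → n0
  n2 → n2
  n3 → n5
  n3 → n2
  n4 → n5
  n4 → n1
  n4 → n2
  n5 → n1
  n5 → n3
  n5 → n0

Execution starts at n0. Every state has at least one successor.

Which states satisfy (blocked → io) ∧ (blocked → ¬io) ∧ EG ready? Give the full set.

States satisfying blocked → io: {n0, n1, n3, n4}.
States satisfying ¬io: {n1, n2, n3, n5}.
States satisfying blocked → ¬io: {n1, n2, n3, n4, n5}.
States satisfying (blocked → io) ∧ (blocked → ¬io): {n1, n3, n4}.
States satisfying ready: {n0, n4, n5}.
States satisfying EG ready: {n0, n4, n5}.
States satisfying (blocked → io) ∧ (blocked → ¬io) ∧ EG ready: {n4}.

{n4}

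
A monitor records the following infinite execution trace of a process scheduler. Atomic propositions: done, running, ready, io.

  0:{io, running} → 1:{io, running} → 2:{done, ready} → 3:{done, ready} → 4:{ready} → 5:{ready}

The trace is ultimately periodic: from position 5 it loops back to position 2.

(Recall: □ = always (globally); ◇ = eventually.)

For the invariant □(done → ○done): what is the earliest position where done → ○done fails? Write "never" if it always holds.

3

Check done → ○done at each position in order: 0 ✓, 1 ✓, 2 ✓.
At position 3 the labels are {done, ready} and the next position 4 has {ready}, so done → ○done is false there. This is the first violation.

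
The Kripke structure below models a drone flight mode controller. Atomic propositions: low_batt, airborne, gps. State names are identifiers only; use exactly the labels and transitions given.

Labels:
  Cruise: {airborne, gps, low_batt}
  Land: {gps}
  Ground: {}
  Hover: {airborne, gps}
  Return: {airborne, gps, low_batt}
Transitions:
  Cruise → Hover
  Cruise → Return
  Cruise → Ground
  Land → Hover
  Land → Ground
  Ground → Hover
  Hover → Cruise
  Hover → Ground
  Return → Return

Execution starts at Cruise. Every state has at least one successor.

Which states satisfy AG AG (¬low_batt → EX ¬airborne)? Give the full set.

{Return}

States satisfying AG (¬low_batt → EX ¬airborne): {Return}.
States satisfying AG AG (¬low_batt → EX ¬airborne): {Return}.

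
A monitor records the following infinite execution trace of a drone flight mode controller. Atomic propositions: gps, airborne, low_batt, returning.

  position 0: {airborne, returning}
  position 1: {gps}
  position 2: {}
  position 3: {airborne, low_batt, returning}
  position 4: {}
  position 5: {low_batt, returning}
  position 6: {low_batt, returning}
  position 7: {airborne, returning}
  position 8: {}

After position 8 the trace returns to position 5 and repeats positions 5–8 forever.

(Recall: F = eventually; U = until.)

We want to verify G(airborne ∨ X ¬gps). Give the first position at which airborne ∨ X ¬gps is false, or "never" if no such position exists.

never

airborne ∨ X ¬gps holds at every position 0..8, and those are all the positions the trace ever visits, so the invariant G(airborne ∨ X ¬gps) is never violated.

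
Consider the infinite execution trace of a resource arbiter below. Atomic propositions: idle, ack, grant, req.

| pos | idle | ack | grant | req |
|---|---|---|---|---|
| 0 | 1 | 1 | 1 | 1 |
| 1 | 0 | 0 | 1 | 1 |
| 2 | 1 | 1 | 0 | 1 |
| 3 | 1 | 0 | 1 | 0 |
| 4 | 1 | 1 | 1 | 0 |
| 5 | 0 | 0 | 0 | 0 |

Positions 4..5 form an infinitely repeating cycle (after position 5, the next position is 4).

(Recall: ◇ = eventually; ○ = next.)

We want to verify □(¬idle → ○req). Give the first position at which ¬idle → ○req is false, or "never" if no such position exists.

Check ¬idle → ○req at each position in order: 0 ✓, 1 ✓, 2 ✓, 3 ✓, 4 ✓.
At position 5 the labels are {} and the next position 4 has {ack, grant, idle}, so ¬idle → ○req is false there. This is the first violation.

5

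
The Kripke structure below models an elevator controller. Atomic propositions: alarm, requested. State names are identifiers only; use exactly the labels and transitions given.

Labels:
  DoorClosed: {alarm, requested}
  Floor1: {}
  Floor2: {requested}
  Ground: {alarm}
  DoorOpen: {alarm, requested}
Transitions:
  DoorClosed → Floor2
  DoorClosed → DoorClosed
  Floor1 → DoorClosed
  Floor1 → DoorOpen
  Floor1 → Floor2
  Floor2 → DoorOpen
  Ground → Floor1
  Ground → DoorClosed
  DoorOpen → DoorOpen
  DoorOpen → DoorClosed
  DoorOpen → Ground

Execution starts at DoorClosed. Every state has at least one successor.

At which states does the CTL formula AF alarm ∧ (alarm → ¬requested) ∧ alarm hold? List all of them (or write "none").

States satisfying alarm: {DoorClosed, Ground, DoorOpen}.
States satisfying AF alarm: {DoorClosed, Floor1, Floor2, Ground, DoorOpen}.
States satisfying ¬requested: {Floor1, Ground}.
States satisfying alarm → ¬requested: {Floor1, Floor2, Ground}.
States satisfying (alarm → ¬requested) ∧ alarm: {Ground}.
States satisfying AF alarm ∧ (alarm → ¬requested) ∧ alarm: {Ground}.

{Ground}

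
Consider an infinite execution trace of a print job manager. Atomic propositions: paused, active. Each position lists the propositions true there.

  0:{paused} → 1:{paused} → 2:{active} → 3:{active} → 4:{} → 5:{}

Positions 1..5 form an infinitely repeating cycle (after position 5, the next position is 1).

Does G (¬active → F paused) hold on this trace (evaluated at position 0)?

Satisfied

¬active → F paused holds at every position 0..5, and those are all positions ever visited, so G (¬active → F paused) holds.
Positions where ¬active holds: 0, 1, 4, 5.
Check F paused at each: 0→ok, 1→ok, 4→ok, 5→ok.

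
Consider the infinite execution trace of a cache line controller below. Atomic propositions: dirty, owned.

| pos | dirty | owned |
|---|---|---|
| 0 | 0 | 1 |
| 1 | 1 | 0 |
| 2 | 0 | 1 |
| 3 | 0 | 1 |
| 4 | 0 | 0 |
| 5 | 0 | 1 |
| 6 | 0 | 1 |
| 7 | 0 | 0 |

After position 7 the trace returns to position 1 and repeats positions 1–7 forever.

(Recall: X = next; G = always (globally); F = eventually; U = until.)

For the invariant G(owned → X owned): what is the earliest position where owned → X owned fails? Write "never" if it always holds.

0

At position 0 the labels are {owned} and the next position 1 has {dirty}, so owned → X owned is false there. This is the first violation.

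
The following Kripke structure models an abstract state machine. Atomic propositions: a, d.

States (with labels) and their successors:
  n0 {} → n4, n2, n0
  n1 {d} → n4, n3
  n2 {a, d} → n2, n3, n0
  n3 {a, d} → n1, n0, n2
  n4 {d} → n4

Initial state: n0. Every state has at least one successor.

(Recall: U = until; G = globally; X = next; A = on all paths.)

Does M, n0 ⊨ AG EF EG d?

Satisfied

States satisfying EF EG d: {n0, n1, n2, n3, n4}.
States satisfying AG EF EG d: {n0, n1, n2, n3, n4}.
Every state reachable from n0 satisfies EF EG d.
n0 ∈ Sat(AG EF EG d).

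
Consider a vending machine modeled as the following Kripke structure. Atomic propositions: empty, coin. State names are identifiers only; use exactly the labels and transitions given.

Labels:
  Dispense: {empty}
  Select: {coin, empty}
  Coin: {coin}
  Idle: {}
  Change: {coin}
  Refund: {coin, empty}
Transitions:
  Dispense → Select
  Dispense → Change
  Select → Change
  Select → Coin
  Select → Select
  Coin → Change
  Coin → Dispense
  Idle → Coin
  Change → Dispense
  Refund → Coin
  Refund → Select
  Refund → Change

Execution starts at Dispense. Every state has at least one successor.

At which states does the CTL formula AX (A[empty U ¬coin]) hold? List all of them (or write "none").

States satisfying A[empty U ¬coin]: {Dispense, Idle}.
States satisfying AX (A[empty U ¬coin]): {Change}.

{Change}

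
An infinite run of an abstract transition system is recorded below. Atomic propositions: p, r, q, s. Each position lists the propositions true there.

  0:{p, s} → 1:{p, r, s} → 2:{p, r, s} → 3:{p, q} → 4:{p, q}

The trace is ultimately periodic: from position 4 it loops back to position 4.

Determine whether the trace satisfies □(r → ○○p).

r → ○○p holds at every position 0..4, and those are all positions ever visited, so □(r → ○○p) holds.
Positions where r holds: 1, 2.
Check ○○p at each: 1→ok, 2→ok.

Holds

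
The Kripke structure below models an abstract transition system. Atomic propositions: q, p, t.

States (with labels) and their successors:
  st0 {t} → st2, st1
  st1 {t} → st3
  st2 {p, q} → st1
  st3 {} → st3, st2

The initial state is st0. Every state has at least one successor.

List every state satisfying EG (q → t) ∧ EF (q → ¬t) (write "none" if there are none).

{st0, st1, st3}

States satisfying q → t: {st0, st1, st3}.
States satisfying EG (q → t): {st0, st1, st3}.
States satisfying q → ¬t: {st0, st1, st2, st3}.
States satisfying EF (q → ¬t): {st0, st1, st2, st3}.
States satisfying EG (q → t) ∧ EF (q → ¬t): {st0, st1, st3}.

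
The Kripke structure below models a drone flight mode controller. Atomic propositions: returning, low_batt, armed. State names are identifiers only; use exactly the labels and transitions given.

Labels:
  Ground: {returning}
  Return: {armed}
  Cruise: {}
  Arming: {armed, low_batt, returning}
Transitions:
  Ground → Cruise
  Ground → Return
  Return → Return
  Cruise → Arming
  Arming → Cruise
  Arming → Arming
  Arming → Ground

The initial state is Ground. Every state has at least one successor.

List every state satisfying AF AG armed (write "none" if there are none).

States satisfying AG armed: {Return}.
States satisfying AF AG armed: {Return}.

{Return}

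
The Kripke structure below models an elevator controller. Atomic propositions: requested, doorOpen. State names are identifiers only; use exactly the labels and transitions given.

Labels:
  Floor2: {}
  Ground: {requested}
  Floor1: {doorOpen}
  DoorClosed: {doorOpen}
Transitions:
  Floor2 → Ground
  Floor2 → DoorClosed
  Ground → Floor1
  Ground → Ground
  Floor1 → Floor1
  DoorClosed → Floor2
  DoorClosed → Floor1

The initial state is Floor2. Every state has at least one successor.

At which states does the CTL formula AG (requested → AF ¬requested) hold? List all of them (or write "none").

{Floor1}

States satisfying requested → AF ¬requested: {Floor2, Floor1, DoorClosed}.
States satisfying AG (requested → AF ¬requested): {Floor1}.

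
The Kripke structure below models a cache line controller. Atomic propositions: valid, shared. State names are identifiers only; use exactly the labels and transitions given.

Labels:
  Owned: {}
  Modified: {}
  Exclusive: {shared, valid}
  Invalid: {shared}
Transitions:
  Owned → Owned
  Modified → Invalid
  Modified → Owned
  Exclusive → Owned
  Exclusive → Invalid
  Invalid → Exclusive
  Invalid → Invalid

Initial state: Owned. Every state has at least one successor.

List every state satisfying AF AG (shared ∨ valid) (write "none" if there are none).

States satisfying AG (shared ∨ valid): ∅.
States satisfying AF AG (shared ∨ valid): ∅.

none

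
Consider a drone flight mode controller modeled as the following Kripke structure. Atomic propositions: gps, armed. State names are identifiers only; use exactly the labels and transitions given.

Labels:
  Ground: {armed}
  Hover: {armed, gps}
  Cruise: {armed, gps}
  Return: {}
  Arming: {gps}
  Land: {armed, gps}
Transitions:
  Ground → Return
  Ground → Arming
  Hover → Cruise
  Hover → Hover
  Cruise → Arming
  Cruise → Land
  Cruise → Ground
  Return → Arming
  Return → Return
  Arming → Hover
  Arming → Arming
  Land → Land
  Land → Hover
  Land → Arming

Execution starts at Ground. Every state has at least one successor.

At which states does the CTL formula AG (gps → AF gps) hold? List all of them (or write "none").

States satisfying gps → AF gps: {Ground, Hover, Cruise, Return, Arming, Land}.
States satisfying AG (gps → AF gps): {Ground, Hover, Cruise, Return, Arming, Land}.

{Ground, Hover, Cruise, Return, Arming, Land}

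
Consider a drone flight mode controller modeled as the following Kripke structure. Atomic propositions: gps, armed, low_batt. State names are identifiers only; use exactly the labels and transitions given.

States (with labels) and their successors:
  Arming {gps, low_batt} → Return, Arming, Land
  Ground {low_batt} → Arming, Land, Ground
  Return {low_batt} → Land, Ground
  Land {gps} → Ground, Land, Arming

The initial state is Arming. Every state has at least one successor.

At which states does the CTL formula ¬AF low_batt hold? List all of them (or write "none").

States satisfying low_batt: {Arming, Ground, Return}.
States satisfying AF low_batt: {Arming, Ground, Return}.
States satisfying ¬AF low_batt: {Land}.

{Land}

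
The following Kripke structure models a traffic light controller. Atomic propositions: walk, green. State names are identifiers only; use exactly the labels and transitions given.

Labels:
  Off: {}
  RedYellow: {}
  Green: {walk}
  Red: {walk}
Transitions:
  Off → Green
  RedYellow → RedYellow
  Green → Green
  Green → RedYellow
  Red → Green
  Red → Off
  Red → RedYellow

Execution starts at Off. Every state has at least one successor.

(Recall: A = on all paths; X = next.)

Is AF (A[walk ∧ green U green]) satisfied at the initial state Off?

States satisfying A[walk ∧ green U green]: ∅.
States satisfying AF (A[walk ∧ green U green]): ∅.
There is a path from Off along which A[walk ∧ green U green] never holds.
Off ∉ Sat(AF (A[walk ∧ green U green])).

Does not hold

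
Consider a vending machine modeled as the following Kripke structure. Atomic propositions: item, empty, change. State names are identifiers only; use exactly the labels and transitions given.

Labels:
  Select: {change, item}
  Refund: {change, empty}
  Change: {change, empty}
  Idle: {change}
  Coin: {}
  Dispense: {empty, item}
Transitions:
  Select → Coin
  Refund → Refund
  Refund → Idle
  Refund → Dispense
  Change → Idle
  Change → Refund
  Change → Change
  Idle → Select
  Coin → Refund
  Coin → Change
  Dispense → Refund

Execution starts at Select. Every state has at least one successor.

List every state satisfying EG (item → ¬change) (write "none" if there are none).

States satisfying item → ¬change: {Refund, Change, Idle, Coin, Dispense}.
States satisfying EG (item → ¬change): {Refund, Change, Coin, Dispense}.

{Refund, Change, Coin, Dispense}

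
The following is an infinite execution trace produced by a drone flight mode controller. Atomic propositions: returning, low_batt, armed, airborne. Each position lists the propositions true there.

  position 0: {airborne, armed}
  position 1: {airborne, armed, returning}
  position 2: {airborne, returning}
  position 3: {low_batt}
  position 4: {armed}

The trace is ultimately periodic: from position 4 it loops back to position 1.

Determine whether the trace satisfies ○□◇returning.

The position after 0 is 1; □◇returning is true there.

Satisfied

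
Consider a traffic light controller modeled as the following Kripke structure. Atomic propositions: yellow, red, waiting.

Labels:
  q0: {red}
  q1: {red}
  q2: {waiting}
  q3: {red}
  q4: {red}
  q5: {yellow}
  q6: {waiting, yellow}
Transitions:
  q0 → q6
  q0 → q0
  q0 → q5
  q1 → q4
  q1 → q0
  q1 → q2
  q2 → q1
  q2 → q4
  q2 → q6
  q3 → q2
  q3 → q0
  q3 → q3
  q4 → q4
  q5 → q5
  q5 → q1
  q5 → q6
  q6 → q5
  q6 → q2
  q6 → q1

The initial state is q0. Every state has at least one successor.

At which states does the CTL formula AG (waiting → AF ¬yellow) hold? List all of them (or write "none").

States satisfying waiting → AF ¬yellow: {q0, q1, q2, q3, q4, q5}.
States satisfying AG (waiting → AF ¬yellow): {q4}.

{q4}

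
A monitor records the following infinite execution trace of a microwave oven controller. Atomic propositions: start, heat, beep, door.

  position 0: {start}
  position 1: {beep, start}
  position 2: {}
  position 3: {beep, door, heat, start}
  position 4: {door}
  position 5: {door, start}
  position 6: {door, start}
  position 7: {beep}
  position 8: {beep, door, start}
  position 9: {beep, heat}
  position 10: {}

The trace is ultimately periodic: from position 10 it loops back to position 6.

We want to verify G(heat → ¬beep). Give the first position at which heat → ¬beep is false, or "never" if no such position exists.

Check heat → ¬beep at each position in order: 0 ✓, 1 ✓, 2 ✓.
At position 3 the labels are {beep, door, heat, start}, so heat → ¬beep is false there. This is the first violation.

3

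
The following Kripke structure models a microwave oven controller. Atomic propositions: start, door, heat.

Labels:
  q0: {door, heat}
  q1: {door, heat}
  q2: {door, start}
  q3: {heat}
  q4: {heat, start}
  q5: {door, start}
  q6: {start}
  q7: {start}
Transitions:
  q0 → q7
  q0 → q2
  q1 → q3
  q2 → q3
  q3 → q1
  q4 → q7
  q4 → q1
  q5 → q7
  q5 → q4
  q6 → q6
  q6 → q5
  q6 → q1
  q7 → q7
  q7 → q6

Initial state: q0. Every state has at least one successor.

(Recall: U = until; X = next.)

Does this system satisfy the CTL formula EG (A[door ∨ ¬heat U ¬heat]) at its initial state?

States satisfying A[door ∨ ¬heat U ¬heat]: {q0, q2, q5, q6, q7}.
States satisfying EG (A[door ∨ ¬heat U ¬heat]): {q0, q5, q6, q7}.
q0 ∈ Sat(EG (A[door ∨ ¬heat U ¬heat])).

Yes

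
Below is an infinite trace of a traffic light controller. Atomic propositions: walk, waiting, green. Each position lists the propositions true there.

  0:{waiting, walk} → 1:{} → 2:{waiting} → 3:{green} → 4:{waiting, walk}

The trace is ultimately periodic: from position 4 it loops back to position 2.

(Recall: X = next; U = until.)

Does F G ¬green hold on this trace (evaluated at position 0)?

G ¬green is false at every position 0..4, so it never becomes true and F G ¬green fails.

Violated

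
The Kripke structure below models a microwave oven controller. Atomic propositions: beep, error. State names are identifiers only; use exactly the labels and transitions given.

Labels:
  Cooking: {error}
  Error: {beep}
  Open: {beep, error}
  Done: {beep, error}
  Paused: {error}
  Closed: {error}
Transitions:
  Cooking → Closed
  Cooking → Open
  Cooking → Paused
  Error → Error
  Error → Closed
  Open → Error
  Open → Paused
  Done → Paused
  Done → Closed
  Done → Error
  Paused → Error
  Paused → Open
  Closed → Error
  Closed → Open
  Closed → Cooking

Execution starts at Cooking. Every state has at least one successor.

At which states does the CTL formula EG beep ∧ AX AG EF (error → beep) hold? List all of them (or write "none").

States satisfying beep: {Error, Open, Done}.
States satisfying EG beep: {Error, Open, Done}.
States satisfying AG EF (error → beep): {Cooking, Error, Open, Done, Paused, Closed}.
States satisfying AX AG EF (error → beep): {Cooking, Error, Open, Done, Paused, Closed}.
States satisfying EG beep ∧ AX AG EF (error → beep): {Error, Open, Done}.

{Error, Open, Done}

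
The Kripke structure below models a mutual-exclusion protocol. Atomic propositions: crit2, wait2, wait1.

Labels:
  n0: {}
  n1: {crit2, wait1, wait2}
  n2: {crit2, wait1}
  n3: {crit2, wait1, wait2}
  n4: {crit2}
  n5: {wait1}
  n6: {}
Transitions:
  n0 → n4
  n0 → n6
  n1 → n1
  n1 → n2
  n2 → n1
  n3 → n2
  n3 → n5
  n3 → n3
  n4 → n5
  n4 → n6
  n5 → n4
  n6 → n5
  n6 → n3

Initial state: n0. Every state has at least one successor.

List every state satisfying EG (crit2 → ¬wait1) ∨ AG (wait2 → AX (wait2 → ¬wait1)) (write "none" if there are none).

States satisfying crit2 → ¬wait1: {n0, n4, n5, n6}.
States satisfying EG (crit2 → ¬wait1): {n0, n4, n5, n6}.
States satisfying wait2 → AX (wait2 → ¬wait1): {n0, n2, n4, n5, n6}.
States satisfying AG (wait2 → AX (wait2 → ¬wait1)): ∅.
States satisfying EG (crit2 → ¬wait1) ∨ AG (wait2 → AX (wait2 → ¬wait1)): {n0, n4, n5, n6}.

{n0, n4, n5, n6}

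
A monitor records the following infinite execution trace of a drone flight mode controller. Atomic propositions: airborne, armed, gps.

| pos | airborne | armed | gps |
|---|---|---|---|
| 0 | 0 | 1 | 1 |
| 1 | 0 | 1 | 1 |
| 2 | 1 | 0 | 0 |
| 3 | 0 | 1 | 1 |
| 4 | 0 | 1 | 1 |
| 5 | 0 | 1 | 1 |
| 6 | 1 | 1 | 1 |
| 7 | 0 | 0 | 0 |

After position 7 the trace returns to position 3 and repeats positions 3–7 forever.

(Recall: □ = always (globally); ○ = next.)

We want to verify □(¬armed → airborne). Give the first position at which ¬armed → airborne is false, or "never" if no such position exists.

7

Check ¬armed → airborne at each position in order: 0 ✓, 1 ✓, 2 ✓, 3 ✓, 4 ✓, 5 ✓, 6 ✓.
At position 7 the labels are {}, so ¬armed → airborne is false there. This is the first violation.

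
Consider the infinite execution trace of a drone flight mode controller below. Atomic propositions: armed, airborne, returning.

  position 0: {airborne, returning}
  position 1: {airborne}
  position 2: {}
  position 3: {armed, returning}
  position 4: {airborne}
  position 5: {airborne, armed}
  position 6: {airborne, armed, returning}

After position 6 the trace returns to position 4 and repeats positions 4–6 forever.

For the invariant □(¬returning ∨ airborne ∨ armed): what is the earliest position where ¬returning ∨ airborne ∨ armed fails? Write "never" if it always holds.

never

¬returning ∨ airborne ∨ armed holds at every position 0..6, and those are all the positions the trace ever visits, so the invariant □(¬returning ∨ airborne ∨ armed) is never violated.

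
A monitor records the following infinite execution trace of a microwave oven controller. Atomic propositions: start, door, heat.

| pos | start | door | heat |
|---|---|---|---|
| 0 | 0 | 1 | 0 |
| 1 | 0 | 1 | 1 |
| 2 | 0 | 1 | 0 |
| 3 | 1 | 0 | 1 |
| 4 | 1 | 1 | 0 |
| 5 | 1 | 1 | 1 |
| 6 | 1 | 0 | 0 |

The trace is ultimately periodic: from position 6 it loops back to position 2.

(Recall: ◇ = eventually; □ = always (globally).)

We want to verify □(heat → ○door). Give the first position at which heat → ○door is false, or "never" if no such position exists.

Check heat → ○door at each position in order: 0 ✓, 1 ✓, 2 ✓, 3 ✓, 4 ✓.
At position 5 the labels are {door, heat, start} and the next position 6 has {start}, so heat → ○door is false there. This is the first violation.

5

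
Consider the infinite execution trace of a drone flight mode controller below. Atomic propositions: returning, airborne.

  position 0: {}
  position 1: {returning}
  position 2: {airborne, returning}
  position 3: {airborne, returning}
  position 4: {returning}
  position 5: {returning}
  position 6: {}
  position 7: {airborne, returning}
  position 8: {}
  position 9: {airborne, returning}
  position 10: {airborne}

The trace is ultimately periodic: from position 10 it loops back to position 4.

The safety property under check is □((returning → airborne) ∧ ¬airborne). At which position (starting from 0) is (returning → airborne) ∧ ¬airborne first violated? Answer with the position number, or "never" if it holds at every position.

1

Check (returning → airborne) ∧ ¬airborne at each position in order: 0 ✓.
At position 1 the labels are {returning}, so (returning → airborne) ∧ ¬airborne is false there. This is the first violation.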